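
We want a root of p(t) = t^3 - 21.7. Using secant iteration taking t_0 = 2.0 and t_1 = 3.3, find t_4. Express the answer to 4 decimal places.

p(2.0) = -13.700000, p(3.3) = 14.237000
t_2 = 3.300000 − 14.237000·(3.300000 − 2.000000) / (14.237000 − (-13.700000)) = 3.300000 − (18.508100)/(27.937000) = 2.637506
p(2.637506) = -3.352357
t_3 = 2.637506 − (-3.352357)·(2.637506 − 3.300000) / (-3.352357 − 14.237000) = 2.637506 − (2.220917)/(-17.589357) = 2.763771
p(2.763771) = -0.589137
t_4 = 2.763771 − (-0.589137)·(2.763771 − 2.637506) / (-0.589137 − (-3.352357)) = 2.763771 − (-0.074387)/(2.763221) = 2.790691

2.7907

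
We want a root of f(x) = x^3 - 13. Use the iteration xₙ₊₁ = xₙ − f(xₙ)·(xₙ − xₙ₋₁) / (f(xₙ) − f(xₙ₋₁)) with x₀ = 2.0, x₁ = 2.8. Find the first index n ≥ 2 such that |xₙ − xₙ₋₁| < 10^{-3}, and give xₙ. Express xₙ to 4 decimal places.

n = 5, xₙ = 2.3513

f(2.0) = -5.000000, f(2.8) = 8.952000
x₂ = 2.800000 − 8.952000·(0.800000)/(13.952000) = 2.286697;  |Δ| = 0.513303
f(2.286697) = -1.042896
x₃ = 2.286697 − (-1.042896)·(-0.513303)/(-9.994896) = 2.340257;  |Δ| = 0.053559
f(2.340257) = -0.182878
x₄ = 2.340257 − (-0.182878)·(0.053559)/(0.860018) = 2.351646;  |Δ| = 0.011389
f(2.351646) = 0.005162
x₅ = 2.351646 − 0.005162·(0.011389)/(0.188041) = 2.351333;  |Δ| = 0.000313
|x₅ − x₄| = 0.000313 < 10^{-3}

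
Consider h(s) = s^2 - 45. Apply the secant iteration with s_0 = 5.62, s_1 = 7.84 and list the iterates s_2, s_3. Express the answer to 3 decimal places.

6.617, 6.701

h(5.62) = -13.41560, h(7.84) = 16.46560
s_2 = 7.84000 − 16.46560·(7.84000 − 5.62000) / (16.46560 − (-13.41560)) = 7.84000 − (36.55363)/(29.88120) = 6.61670
h(6.61670) = -1.21926
s_3 = 6.61670 − (-1.21926)·(6.61670 − 7.84000) / (-1.21926 − 16.46560) = 6.61670 − (1.49152)/(-17.68486) = 6.70104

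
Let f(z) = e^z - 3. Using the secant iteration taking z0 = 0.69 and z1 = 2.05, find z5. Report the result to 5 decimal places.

f(0.69) = -1.0062845, f(2.05) = 4.7679011
z2 = 2.0500000 − 4.7679011·(2.0500000 − 0.6900000) / (4.7679011 − (-1.0062845)) = 2.0500000 − (6.4843455)/(5.7741856) = 0.9270112
f(0.9270112) = -0.4730546
z3 = 0.9270112 − (-0.4730546)·(0.9270112 − 2.0500000) / (-0.4730546 − 4.7679011) = 0.9270112 − (0.5312350)/(-5.2409557) = 1.0283735
f(1.0283735) = -0.2034865
z4 = 1.0283735 − (-0.2034865)·(1.0283735 − 0.9270112) / (-0.2034865 − (-0.4730546)) = 1.0283735 − (-0.0206258)/(0.2695681) = 1.1048879
f(1.1048879) = 0.0188860
z5 = 1.1048879 − 0.0188860·(1.1048879 − 1.0283735) / (0.0188860 − (-0.2034865)) = 1.1048879 − (0.0014451)/(0.2223725) = 1.0983896

1.09839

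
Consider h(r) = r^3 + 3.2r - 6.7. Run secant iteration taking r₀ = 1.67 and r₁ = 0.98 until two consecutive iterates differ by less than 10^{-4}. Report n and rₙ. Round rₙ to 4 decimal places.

n = 6, rₙ = 1.3407

h(1.67) = 3.301463, h(0.98) = -2.622808
r₂ = 0.980000 − (-2.622808)·(-0.690000)/(-5.924271) = 1.285479;  |Δ| = 0.305479
h(1.285479) = -0.462273
r₃ = 1.285479 − (-0.462273)·(0.305479)/(2.160535) = 1.350839;  |Δ| = 0.065361
h(1.350839) = 0.087654
r₄ = 1.350839 − 0.087654·(0.065361)/(0.549927) = 1.340421;  |Δ| = 0.010418
h(1.340421) = -0.002276
r₅ = 1.340421 − (-0.002276)·(-0.010418)/(-0.089930) = 1.340685;  |Δ| = 0.000264
h(1.340685) = -0.000011
r₆ = 1.340685 − (-0.000011)·(0.000264)/(0.002265) = 1.340686;  |Δ| = 0.000001
|r₆ − r₅| = 0.000001 < 10^{-4}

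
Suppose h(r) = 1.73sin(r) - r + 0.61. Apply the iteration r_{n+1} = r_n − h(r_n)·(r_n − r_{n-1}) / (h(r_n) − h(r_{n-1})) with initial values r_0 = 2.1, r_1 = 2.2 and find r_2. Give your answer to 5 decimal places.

2.10172

h(2.1) = 0.0033522, h(2.2) = -0.1913012
r_2 = 2.2000000 − (-0.1913012)·(2.2000000 − 2.1000000) / (-0.1913012 − 0.0033522) = 2.2000000 − (-0.0191301)/(-0.1946534) = 2.1017221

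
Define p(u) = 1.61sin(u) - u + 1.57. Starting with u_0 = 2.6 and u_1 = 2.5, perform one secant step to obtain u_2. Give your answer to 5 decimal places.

2.51436

p(2.6) = -0.2000428, p(2.5) = 0.0335402
u_2 = 2.5000000 − 0.0335402·(2.5000000 − 2.6000000) / (0.0335402 − (-0.2000428)) = 2.5000000 − (-0.0033540)/(0.2335829) = 2.5143590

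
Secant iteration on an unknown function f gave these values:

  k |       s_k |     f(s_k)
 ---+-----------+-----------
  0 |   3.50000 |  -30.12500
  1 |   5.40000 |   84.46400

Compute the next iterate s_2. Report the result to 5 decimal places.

3.99950

s_2 = 5.40000 − 84.46400·(5.40000 − 3.50000) / (84.46400 − (-30.12500))
   = 5.40000 − (160.4816000)/(114.5890000) = 3.9995026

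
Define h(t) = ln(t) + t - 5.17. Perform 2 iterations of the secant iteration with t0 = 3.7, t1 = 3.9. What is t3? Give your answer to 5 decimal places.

h(3.7) = -0.1616672, h(3.9) = 0.0909766
t2 = 3.9000000 − 0.0909766·(3.9000000 − 3.7000000) / (0.0909766 − (-0.1616672)) = 3.9000000 − (0.0181953)/(0.2526437) = 3.8279804
h(3.8279804) = 0.0003177
t3 = 3.8279804 − 0.0003177·(3.8279804 − 3.9000000) / (0.0003177 − 0.0909766) = 3.8279804 − (-0.0000229)/(-0.0906588) = 3.8277280

3.82773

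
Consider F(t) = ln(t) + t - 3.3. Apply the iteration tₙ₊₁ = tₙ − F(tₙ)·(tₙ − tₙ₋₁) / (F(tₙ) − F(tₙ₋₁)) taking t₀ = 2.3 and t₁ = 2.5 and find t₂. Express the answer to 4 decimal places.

F(2.3) = -0.167091, F(2.5) = 0.116291
t₂ = 2.500000 − 0.116291·(2.500000 − 2.300000) / (0.116291 − (-0.167091)) = 2.500000 − (0.023258)/(0.283382) = 2.417926

2.4179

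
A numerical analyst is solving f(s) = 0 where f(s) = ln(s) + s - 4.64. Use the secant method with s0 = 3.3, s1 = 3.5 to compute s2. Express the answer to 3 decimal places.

f(3.3) = -0.14608, f(3.5) = 0.11276
s2 = 3.50000 − 0.11276·(3.50000 − 3.30000) / (0.11276 − (-0.14608)) = 3.50000 − (0.02255)/(0.25884) = 3.41287

3.413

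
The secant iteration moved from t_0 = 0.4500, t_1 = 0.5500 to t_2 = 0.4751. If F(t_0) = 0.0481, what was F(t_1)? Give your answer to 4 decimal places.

The secant line through (0.4500, 0.0481) and (0.5500, F(t_1)) crosses zero at t_2 = 0.4751.
So (0.4500, 0.0481), (0.5500, F(t_1)), (0.4751, 0) are collinear:
F(t_1) = 0.0481 · (0.5500 − 0.4751) / (0.4500 − 0.4751) = 0.0481 · (0.074900)/(-0.025100) = -0.143533

-0.1435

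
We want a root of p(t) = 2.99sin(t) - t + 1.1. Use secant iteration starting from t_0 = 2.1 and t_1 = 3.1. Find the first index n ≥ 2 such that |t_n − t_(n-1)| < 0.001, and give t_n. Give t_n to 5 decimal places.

p(2.1) = 1.5809960, p(3.1) = -1.8756738
t_2 = 3.1000000 − (-1.8756738)·(1.0000000)/(-3.4566698) = 2.5573755;  |Δ| = 0.5426245
p(2.5573755) = 0.1917488
t_3 = 2.5573755 − 0.1917488·(-0.5426245)/(2.0674226) = 2.6077027;  |Δ| = 0.0503272
p(2.6077027) = 0.0138659
t_4 = 2.6077027 − 0.0138659·(0.0503272)/(-0.1778828) = 2.6116257;  |Δ| = 0.0039230
p(2.6116257) = -0.0001661
t_5 = 2.6116257 − (-0.0001661)·(0.0039230)/(-0.0140320) = 2.6115792;  |Δ| = 0.0000464
|t_5 − t_4| = 0.0000464 < 0.001

n = 5, t_n = 2.61158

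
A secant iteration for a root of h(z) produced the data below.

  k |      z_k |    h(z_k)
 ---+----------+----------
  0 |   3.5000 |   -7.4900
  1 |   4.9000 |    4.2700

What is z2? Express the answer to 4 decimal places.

4.3917

z2 = 4.9000 − 4.2700·(4.9000 − 3.5000) / (4.2700 − (-7.4900))
   = 4.9000 − (5.978000)/(11.760000) = 4.391667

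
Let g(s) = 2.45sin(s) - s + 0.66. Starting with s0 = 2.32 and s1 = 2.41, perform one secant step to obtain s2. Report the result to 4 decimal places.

2.3688

g(2.32) = 0.133967, g(2.41) = -0.113264
s2 = 2.410000 − (-0.113264)·(2.410000 − 2.320000) / (-0.113264 − 0.133967) = 2.410000 − (-0.010194)/(-0.247231) = 2.368768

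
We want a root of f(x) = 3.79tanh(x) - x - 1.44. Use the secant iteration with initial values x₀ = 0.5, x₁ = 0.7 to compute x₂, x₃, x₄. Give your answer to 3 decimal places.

f(0.5) = -0.18858, f(0.7) = 0.15055
x₂ = 0.70000 − 0.15055·(0.70000 − 0.50000) / (0.15055 − (-0.18858)) = 0.70000 − (0.03011)/(0.33913) = 0.61121
f(0.61121) = 0.01426
x₃ = 0.61121 − 0.01426·(0.61121 − 0.70000) / (0.01426 − 0.15055) = 0.61121 − (-0.00127)/(-0.13629) = 0.60192
f(0.60192) = -0.00133
x₄ = 0.60192 − (-0.00133)·(0.60192 − 0.61121) / (-0.00133 − 0.01426) = 0.60192 − (0.00001)/(-0.01559) = 0.60271

0.611, 0.602, 0.603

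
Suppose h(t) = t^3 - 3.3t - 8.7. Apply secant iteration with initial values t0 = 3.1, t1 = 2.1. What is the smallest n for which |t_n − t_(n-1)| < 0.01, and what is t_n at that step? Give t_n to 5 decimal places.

h(3.1) = 10.8610000, h(2.1) = -6.3690000
t2 = 2.1000000 − (-6.3690000)·(-1.0000000)/(-17.2300000) = 2.4696460;  |Δ| = 0.3696460
h(2.4696460) = -1.7870875
t3 = 2.4696460 − (-1.7870875)·(0.3696460)/(4.5819125) = 2.6138193;  |Δ| = 0.1441734
h(2.6138193) = 0.5321443
t4 = 2.6138193 − 0.5321443·(0.1441734)/(2.3192319) = 2.5807390;  |Δ| = 0.0330804
h(2.5807390) = -0.0281659
t5 = 2.5807390 − (-0.0281659)·(-0.0330804)/(-0.5603103) = 2.5824019;  |Δ| = 0.0016629
|t5 − t4| = 0.0016629 < 0.01

n = 5, t_n = 2.58240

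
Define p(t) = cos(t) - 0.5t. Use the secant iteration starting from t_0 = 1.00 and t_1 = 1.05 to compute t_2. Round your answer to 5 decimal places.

1.02975

p(1.00) = 0.0403023, p(1.05) = -0.0274290
t_2 = 1.0500000 − (-0.0274290)·(1.0500000 − 1.0000000) / (-0.0274290 − 0.0403023) = 1.0500000 − (-0.0013714)/(-0.0677313) = 1.0297516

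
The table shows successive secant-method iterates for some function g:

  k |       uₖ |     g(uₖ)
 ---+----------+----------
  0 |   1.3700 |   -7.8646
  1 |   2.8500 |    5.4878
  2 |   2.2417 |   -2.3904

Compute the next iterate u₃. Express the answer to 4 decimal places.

u₃ = 2.2417 − (-2.3904)·(2.2417 − 2.8500) / (-2.3904 − 5.4878)
   = 2.2417 − (1.454080)/(-7.878200) = 2.426270

2.4263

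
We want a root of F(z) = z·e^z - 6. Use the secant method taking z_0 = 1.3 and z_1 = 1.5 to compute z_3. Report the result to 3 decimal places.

F(1.3) = -1.22991, F(1.5) = 0.72253
z_2 = 1.50000 − 0.72253·(1.50000 − 1.30000) / (0.72253 − (-1.22991)) = 1.50000 − (0.14451)/(1.95245) = 1.42599
F(1.42599) = -0.06509
z_3 = 1.42599 − (-0.06509)·(1.42599 − 1.50000) / (-0.06509 − 0.72253) = 1.42599 − (0.00482)/(-0.78763) = 1.43210

1.432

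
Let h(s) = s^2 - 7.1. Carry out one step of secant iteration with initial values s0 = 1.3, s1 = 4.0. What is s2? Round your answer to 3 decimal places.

2.321

h(1.3) = -5.41000, h(4.0) = 8.90000
s2 = 4.00000 − 8.90000·(4.00000 − 1.30000) / (8.90000 − (-5.41000)) = 4.00000 − (24.03000)/(14.31000) = 2.32075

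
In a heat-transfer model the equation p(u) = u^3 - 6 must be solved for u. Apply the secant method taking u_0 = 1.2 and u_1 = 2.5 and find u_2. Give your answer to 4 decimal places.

1.5996

p(1.2) = -4.272000, p(2.5) = 9.625000
u_2 = 2.500000 − 9.625000·(2.500000 − 1.200000) / (9.625000 − (-4.272000)) = 2.500000 − (12.512500)/(13.897000) = 1.599626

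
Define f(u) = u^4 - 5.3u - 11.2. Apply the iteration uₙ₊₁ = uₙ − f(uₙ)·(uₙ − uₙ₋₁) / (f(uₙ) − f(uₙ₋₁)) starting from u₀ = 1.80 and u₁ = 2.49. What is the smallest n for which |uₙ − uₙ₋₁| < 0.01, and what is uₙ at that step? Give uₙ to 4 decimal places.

f(1.80) = -10.242400, f(2.49) = 14.044240
u₂ = 2.490000 − 14.044240·(0.690000)/(24.286640) = 2.090994;  |Δ| = 0.399006
f(2.090994) = -3.165660
u₃ = 2.090994 − (-3.165660)·(-0.399006)/(-17.209900) = 2.164388;  |Δ| = 0.073395
f(2.164388) = -0.725993
u₄ = 2.164388 − (-0.725993)·(0.073395)/(2.439667) = 2.186229;  |Δ| = 0.021841
f(2.186229) = 0.057545
u₅ = 2.186229 − 0.057545·(0.021841)/(0.783538) = 2.184625;  |Δ| = 0.001604
|u₅ − u₄| = 0.001604 < 0.01

n = 5, uₙ = 2.1846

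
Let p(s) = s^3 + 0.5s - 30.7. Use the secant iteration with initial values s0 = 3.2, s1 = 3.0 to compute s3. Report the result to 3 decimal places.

p(3.2) = 3.66800, p(3.0) = -2.20000
s2 = 3.00000 − (-2.20000)·(3.00000 − 3.20000) / (-2.20000 − 3.66800) = 3.00000 − (0.44000)/(-5.86800) = 3.07498
p(3.07498) = -0.08695
s3 = 3.07498 − (-0.08695)·(3.07498 − 3.00000) / (-0.08695 − (-2.20000)) = 3.07498 − (-0.00652)/(2.11305) = 3.07807

3.078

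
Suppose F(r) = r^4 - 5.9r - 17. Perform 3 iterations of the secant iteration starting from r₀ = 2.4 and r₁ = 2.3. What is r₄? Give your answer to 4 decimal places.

F(2.4) = 2.017600, F(2.3) = -2.585900
r₂ = 2.300000 − (-2.585900)·(2.300000 − 2.400000) / (-2.585900 − 2.017600) = 2.300000 − (0.258590)/(-4.603500) = 2.356172
F(2.356172) = -0.081724
r₃ = 2.356172 − (-0.081724)·(2.356172 − 2.300000) / (-0.081724 − (-2.585900)) = 2.356172 − (-0.004591)/(2.504176) = 2.358006
F(2.358006) = 0.003488
r₄ = 2.358006 − 0.003488·(2.358006 − 2.356172) / (0.003488 − (-0.081724)) = 2.358006 − (0.000006)/(0.085212) = 2.357931

2.3579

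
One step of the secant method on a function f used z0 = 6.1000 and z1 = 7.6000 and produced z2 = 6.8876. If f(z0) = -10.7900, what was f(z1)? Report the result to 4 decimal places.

The secant line through (6.1000, -10.7900) and (7.6000, f(z1)) crosses zero at z2 = 6.8876.
So (6.1000, -10.7900), (7.6000, f(z1)), (6.8876, 0) are collinear:
f(z1) = -10.7900 · (7.6000 − 6.8876) / (6.1000 − 6.8876) = -10.7900 · (0.712400)/(-0.787600) = 9.759771

9.7598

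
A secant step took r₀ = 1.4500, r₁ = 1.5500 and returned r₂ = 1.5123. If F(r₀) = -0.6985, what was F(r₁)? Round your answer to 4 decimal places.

0.4227

The secant line through (1.4500, -0.6985) and (1.5500, F(r₁)) crosses zero at r₂ = 1.5123.
So (1.4500, -0.6985), (1.5500, F(r₁)), (1.5123, 0) are collinear:
F(r₁) = -0.6985 · (1.5500 − 1.5123) / (1.4500 − 1.5123) = -0.6985 · (0.037700)/(-0.062300) = 0.422688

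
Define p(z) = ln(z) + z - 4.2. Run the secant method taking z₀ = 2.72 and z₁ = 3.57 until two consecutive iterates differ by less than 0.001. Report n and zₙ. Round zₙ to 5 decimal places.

n = 4, zₙ = 3.07628

p(2.72) = -0.4793681, p(3.57) = 0.6425656
z₂ = 3.5700000 − 0.6425656·(0.8500000)/(1.1219337) = 3.0831791;  |Δ| = 0.4868209
p(3.0831791) = 0.0091404
z₃ = 3.0831791 − 0.0091404·(-0.4868209)/(-0.6334252) = 3.0761543;  |Δ| = 0.0070249
p(3.0761543) = -0.0001655
z₄ = 3.0761543 − (-0.0001655)·(-0.0070249)/(-0.0093059) = 3.0762792;  |Δ| = 0.0001250
|z₄ − z₃| = 0.0001250 < 0.001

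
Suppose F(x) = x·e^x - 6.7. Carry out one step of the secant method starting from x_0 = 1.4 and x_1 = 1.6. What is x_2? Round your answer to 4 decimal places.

F(1.4) = -1.022720, F(1.6) = 1.224852
x_2 = 1.600000 − 1.224852·(1.600000 − 1.400000) / (1.224852 − (-1.022720)) = 1.600000 − (0.244970)/(2.247572) = 1.491007

1.4910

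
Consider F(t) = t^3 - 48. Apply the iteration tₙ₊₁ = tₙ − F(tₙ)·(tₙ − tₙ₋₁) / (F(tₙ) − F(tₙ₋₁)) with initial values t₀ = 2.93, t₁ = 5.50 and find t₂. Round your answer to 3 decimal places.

F(2.93) = -22.84624, F(5.50) = 118.37500
t₂ = 5.50000 − 118.37500·(5.50000 − 2.93000) / (118.37500 − (-22.84624)) = 5.50000 − (304.22375)/(141.22124) = 3.34576

3.346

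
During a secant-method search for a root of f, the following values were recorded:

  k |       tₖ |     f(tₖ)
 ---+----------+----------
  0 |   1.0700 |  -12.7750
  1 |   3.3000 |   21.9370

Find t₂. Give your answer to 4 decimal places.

t₂ = 3.3000 − 21.9370·(3.3000 − 1.0700) / (21.9370 − (-12.7750))
   = 3.3000 − (48.919510)/(34.712000) = 1.890703

1.8907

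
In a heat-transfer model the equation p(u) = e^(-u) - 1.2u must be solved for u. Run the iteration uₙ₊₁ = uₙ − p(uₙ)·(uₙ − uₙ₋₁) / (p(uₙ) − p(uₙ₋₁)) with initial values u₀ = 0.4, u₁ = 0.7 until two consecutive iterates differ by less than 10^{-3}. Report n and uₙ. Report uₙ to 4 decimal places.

n = 4, uₙ = 0.5036

p(0.4) = 0.190320, p(0.7) = -0.343415
u₂ = 0.700000 − (-0.343415)·(0.300000)/(-0.533735) = 0.506975;  |Δ| = 0.193025
p(0.506975) = -0.006054
u₃ = 0.506975 − (-0.006054)·(-0.193025)/(0.337360) = 0.503510;  |Δ| = 0.003464
p(0.503510) = 0.000193
u₄ = 0.503510 − 0.000193·(-0.003464)/(0.006247) = 0.503617;  |Δ| = 0.000107
|u₄ − u₃| = 0.000107 < 10^{-3}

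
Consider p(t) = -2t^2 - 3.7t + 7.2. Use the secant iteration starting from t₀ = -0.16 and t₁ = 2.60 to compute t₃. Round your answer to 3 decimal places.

p(-0.16) = 7.74080, p(2.60) = -15.94000
t₂ = 2.60000 − (-15.94000)·(2.60000 − (-0.16000)) / (-15.94000 − 7.74080) = 2.60000 − (-43.99440)/(-23.68080) = 0.74219
p(0.74219) = 3.35220
t₃ = 0.74219 − 3.35220·(0.74219 − 2.60000) / (3.35220 − (-15.94000)) = 0.74219 − (-6.22774)/(19.29220) = 1.06500

1.065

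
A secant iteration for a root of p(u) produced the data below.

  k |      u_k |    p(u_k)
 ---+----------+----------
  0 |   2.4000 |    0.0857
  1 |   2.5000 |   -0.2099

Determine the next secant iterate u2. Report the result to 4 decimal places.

2.4290

u2 = 2.5000 − (-0.2099)·(2.5000 − 2.4000) / (-0.2099 − 0.0857)
   = 2.5000 − (-0.020990)/(-0.295600) = 2.428992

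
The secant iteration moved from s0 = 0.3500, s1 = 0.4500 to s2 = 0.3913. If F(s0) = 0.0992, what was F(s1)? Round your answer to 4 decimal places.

-0.1410

The secant line through (0.3500, 0.0992) and (0.4500, F(s1)) crosses zero at s2 = 0.3913.
So (0.3500, 0.0992), (0.4500, F(s1)), (0.3913, 0) are collinear:
F(s1) = 0.0992 · (0.4500 − 0.3913) / (0.3500 − 0.3913) = 0.0992 · (0.058700)/(-0.041300) = -0.140994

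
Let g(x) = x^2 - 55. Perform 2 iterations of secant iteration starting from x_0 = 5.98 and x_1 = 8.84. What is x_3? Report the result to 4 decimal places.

g(5.98) = -19.239600, g(8.84) = 23.145600
x_2 = 8.840000 − 23.145600·(8.840000 − 5.980000) / (23.145600 − (-19.239600)) = 8.840000 − (66.196416)/(42.385200) = 7.278219
g(7.278219) = -2.027534
x_3 = 7.278219 − (-2.027534)·(7.278219 − 8.840000) / (-2.027534 − 23.145600) = 7.278219 − (3.166564)/(-25.173134) = 7.404010

7.4040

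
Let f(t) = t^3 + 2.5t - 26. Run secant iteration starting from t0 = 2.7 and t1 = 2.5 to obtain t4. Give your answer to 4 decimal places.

f(2.7) = 0.433000, f(2.5) = -4.125000
t2 = 2.500000 − (-4.125000)·(2.500000 − 2.700000) / (-4.125000 − 0.433000) = 2.500000 − (0.825000)/(-4.558000) = 2.681000
f(2.681000) = -0.027102
t3 = 2.681000 − (-0.027102)·(2.681000 − 2.500000) / (-0.027102 − (-4.125000)) = 2.681000 − (-0.004906)/(4.097898) = 2.682198
f(2.682198) = 0.001715
t4 = 2.682198 − 0.001715·(2.682198 − 2.681000) / (0.001715 − (-0.027102)) = 2.682198 − (0.000002)/(0.028817) = 2.682126

2.6821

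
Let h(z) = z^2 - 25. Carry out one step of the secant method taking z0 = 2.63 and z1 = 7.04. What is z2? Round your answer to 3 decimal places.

4.500

h(2.63) = -18.08310, h(7.04) = 24.56160
z2 = 7.04000 − 24.56160·(7.04000 − 2.63000) / (24.56160 − (-18.08310)) = 7.04000 − (108.31666)/(42.64470) = 4.50002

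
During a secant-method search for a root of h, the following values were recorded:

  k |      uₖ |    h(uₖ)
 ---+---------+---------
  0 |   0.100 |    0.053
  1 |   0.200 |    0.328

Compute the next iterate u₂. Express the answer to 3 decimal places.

0.081

u₂ = 0.200 − 0.328·(0.200 − 0.100) / (0.328 − 0.053)
   = 0.200 − (0.03280)/(0.27500) = 0.08073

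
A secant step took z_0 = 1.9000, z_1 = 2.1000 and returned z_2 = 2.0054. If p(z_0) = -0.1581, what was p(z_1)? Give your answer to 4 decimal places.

The secant line through (1.9000, -0.1581) and (2.1000, p(z_1)) crosses zero at z_2 = 2.0054.
So (1.9000, -0.1581), (2.1000, p(z_1)), (2.0054, 0) are collinear:
p(z_1) = -0.1581 · (2.1000 − 2.0054) / (1.9000 − 2.0054) = -0.1581 · (0.094600)/(-0.105400) = 0.141900

0.1419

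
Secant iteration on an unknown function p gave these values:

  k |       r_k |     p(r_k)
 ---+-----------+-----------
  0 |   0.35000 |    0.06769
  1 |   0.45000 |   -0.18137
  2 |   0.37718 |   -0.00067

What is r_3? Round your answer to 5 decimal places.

r_3 = 0.37718 − (-0.00067)·(0.37718 − 0.45000) / (-0.00067 − (-0.18137))
   = 0.37718 − (0.0000488)/(0.1807000) = 0.3769100

0.37691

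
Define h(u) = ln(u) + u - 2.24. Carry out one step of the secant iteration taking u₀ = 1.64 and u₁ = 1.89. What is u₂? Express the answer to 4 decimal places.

1.7072

h(1.64) = -0.105304, h(1.89) = 0.286577
u₂ = 1.890000 − 0.286577·(1.890000 − 1.640000) / (0.286577 − (-0.105304)) = 1.890000 − (0.071644)/(0.391881) = 1.707178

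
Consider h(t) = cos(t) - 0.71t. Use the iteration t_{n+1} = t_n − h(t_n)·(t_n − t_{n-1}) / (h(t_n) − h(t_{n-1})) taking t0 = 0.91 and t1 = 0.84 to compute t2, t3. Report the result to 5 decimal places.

h(0.91) = -0.0323543, h(0.84) = 0.0710628
t2 = 0.8400000 − 0.0710628·(0.8400000 − 0.9100000) / (0.0710628 − (-0.0323543)) = 0.8400000 − (-0.0049744)/(0.1034171) = 0.8881004
h(0.8881004) = 0.0003358
t3 = 0.8881004 − 0.0003358·(0.8881004 − 0.8400000) / (0.0003358 − 0.0710628) = 0.8881004 − (0.0000162)/(-0.0707270) = 0.8883287

0.88810, 0.88833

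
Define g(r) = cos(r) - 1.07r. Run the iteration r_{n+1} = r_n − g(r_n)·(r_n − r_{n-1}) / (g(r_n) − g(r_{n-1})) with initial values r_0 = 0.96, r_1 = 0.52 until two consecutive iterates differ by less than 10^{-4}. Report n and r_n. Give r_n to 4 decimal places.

g(0.96) = -0.453680, g(0.52) = 0.311419
r_2 = 0.520000 − 0.311419·(-0.440000)/(0.765099) = 0.699094;  |Δ| = 0.179094
g(0.699094) = 0.017395
r_3 = 0.699094 − 0.017395·(0.179094)/(-0.294024) = 0.709690;  |Δ| = 0.010596
g(0.709690) = -0.000804
r_4 = 0.709690 − (-0.000804)·(0.010596)/(-0.018199) = 0.709222;  |Δ| = 0.000468
g(0.709222) = 0.000002
r_5 = 0.709222 − 0.000002·(-0.000468)/(0.000805) = 0.709223;  |Δ| = 0.000001
|r_5 − r_4| = 0.000001 < 10^{-4}

n = 5, r_n = 0.7092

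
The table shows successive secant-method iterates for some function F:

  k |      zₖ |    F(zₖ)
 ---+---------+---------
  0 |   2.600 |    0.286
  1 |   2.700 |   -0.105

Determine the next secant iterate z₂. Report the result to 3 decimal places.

z₂ = 2.700 − (-0.105)·(2.700 − 2.600) / (-0.105 − 0.286)
   = 2.700 − (-0.01050)/(-0.39100) = 2.67315

2.673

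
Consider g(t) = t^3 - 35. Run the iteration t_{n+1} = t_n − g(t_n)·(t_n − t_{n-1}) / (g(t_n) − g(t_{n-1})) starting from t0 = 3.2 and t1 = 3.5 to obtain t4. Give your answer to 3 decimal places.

g(3.2) = -2.23200, g(3.5) = 7.87500
t2 = 3.50000 − 7.87500·(3.50000 − 3.20000) / (7.87500 − (-2.23200)) = 3.50000 − (2.36250)/(10.10700) = 3.26625
g(3.26625) = -0.15434
t3 = 3.26625 − (-0.15434)·(3.26625 − 3.50000) / (-0.15434 − 7.87500) = 3.26625 − (0.03608)/(-8.02934) = 3.27074
g(3.27074) = -0.01034
t4 = 3.27074 − (-0.01034)·(3.27074 − 3.26625) / (-0.01034 − (-0.15434)) = 3.27074 − (-0.00005)/(0.14400) = 3.27107

3.271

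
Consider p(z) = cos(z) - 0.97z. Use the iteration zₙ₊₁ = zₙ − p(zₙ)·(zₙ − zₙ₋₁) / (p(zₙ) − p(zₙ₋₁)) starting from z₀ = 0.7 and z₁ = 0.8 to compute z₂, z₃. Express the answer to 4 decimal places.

p(0.7) = 0.085842, p(0.8) = -0.079293
z₂ = 0.800000 − (-0.079293)·(0.800000 − 0.700000) / (-0.079293 − 0.085842) = 0.800000 − (-0.007929)/(-0.165135) = 0.751983
p(0.751983) = 0.000912
z₃ = 0.751983 − 0.000912·(0.751983 − 0.800000) / (0.000912 − (-0.079293)) = 0.751983 − (-0.000044)/(0.080206) = 0.752529

0.7520, 0.7525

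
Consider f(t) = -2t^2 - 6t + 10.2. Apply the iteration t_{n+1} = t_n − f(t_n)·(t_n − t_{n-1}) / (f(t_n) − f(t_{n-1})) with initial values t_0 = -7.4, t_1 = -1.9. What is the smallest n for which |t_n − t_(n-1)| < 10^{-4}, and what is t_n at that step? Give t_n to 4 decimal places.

f(-7.4) = -54.920000, f(-1.9) = 14.380000
t_2 = -1.900000 − 14.380000·(5.500000)/(69.300000) = -3.041270;  |Δ| = 1.141270
f(-3.041270) = 9.948975
t_3 = -3.041270 − 9.948975·(-1.141270)/(-4.431025) = -5.603761;  |Δ| = 2.562491
f(-5.603761) = -18.981713
t_4 = -5.603761 − (-18.981713)·(-2.562491)/(-28.930687) = -3.922485;  |Δ| = 1.681276
f(-3.922485) = 2.963132
t_5 = -3.922485 − 2.963132·(1.681276)/(21.944845) = -4.149502;  |Δ| = 0.227017
f(-4.149502) = 0.660282
t_6 = -4.149502 − 0.660282·(-0.227017)/(-2.302850) = -4.214593;  |Δ| = 0.065091
f(-4.214593) = -0.038027
t_7 = -4.214593 − (-0.038027)·(-0.065091)/(-0.698309) = -4.211048;  |Δ| = 0.003545
f(-4.211048) = 0.000436
t_8 = -4.211048 − 0.000436·(0.003545)/(0.038464) = -4.211088;  |Δ| = 0.000040
|t_8 − t_7| = 0.000040 < 10^{-4}

n = 8, t_n = -4.2111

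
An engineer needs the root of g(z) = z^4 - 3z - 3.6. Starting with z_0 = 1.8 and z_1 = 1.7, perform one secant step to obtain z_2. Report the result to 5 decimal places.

1.71885

g(1.8) = 1.4976000, g(1.7) = -0.3479000
z_2 = 1.7000000 − (-0.3479000)·(1.7000000 − 1.8000000) / (-0.3479000 − 1.4976000) = 1.7000000 − (0.0347900)/(-1.8455000) = 1.7188513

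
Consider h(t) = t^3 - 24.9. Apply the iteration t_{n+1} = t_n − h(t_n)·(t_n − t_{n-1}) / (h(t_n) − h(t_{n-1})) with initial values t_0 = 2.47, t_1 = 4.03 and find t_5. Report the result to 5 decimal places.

2.92008

h(2.47) = -9.8307770, h(4.03) = 40.5508270
t_2 = 4.0300000 − 40.5508270·(4.0300000 − 2.4700000) / (40.5508270 − (-9.8307770)) = 4.0300000 − (63.2592901)/(50.3816040) = 2.7743971
h(2.7743971) = -3.5446917
t_3 = 2.7743971 − (-3.5446917)·(2.7743971 − 4.0300000) / (-3.5446917 − 40.5508270) = 2.7743971 − (4.4507253)/(-44.0955187) = 2.8753308
h(2.8753308) = -1.1281246
t_4 = 2.8753308 − (-1.1281246)·(2.8753308 − 2.7743971) / (-1.1281246 − (-3.5446917)) = 2.8753308 − (-0.1138658)/(2.4165671) = 2.9224496
h(2.9224496) = 0.0598001
t_5 = 2.9224496 − 0.0598001·(2.9224496 − 2.8753308) / (0.0598001 − (-1.1281246)) = 2.9224496 − (0.0028177)/(1.1879246) = 2.9200777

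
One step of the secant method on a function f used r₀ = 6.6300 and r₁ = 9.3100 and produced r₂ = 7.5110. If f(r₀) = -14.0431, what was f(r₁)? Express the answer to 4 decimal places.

28.6760

The secant line through (6.6300, -14.0431) and (9.3100, f(r₁)) crosses zero at r₂ = 7.5110.
So (6.6300, -14.0431), (9.3100, f(r₁)), (7.5110, 0) are collinear:
f(r₁) = -14.0431 · (9.3100 − 7.5110) / (6.6300 − 7.5110) = -14.0431 · (1.799000)/(-0.881000) = 28.675978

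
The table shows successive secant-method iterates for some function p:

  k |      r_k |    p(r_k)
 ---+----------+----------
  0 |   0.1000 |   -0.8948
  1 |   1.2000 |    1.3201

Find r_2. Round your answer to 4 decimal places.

0.5444

r_2 = 1.2000 − 1.3201·(1.2000 − 0.1000) / (1.3201 − (-0.8948))
   = 1.2000 − (1.452110)/(2.214900) = 0.544390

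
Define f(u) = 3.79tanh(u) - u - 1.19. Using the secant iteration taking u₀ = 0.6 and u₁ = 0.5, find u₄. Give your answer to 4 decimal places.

0.4696

f(0.6) = 0.245418, f(0.5) = 0.061424
u₂ = 0.500000 − 0.061424·(0.500000 − 0.600000) / (0.061424 − 0.245418) = 0.500000 − (-0.006142)/(-0.183994) = 0.466616
f(0.466616) = -0.006218
u₃ = 0.466616 − (-0.006218)·(0.466616 − 0.500000) / (-0.006218 − 0.061424) = 0.466616 − (0.000208)/(-0.067642) = 0.469685
f(0.469685) = 0.000126
u₄ = 0.469685 − 0.000126·(0.469685 − 0.466616) / (0.000126 − (-0.006218)) = 0.469685 − (0.000000)/(0.006344) = 0.469624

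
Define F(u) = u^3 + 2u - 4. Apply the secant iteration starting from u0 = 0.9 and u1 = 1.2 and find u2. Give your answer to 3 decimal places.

F(0.9) = -1.47100, F(1.2) = 0.12800
u2 = 1.20000 − 0.12800·(1.20000 − 0.90000) / (0.12800 − (-1.47100)) = 1.20000 − (0.03840)/(1.59900) = 1.17598

1.176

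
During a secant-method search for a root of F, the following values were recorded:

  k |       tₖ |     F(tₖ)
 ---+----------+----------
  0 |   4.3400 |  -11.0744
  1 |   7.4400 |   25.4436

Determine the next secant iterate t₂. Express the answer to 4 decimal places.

5.2801

t₂ = 7.4400 − 25.4436·(7.4400 − 4.3400) / (25.4436 − (-11.0744))
   = 7.4400 − (78.875160)/(36.518000) = 5.280102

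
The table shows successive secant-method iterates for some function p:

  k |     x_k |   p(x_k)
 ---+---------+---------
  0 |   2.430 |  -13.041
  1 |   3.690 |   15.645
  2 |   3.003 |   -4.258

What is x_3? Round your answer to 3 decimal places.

3.150

x_3 = 3.003 − (-4.258)·(3.003 − 3.690) / (-4.258 − 15.645)
   = 3.003 − (2.92525)/(-19.90300) = 3.14998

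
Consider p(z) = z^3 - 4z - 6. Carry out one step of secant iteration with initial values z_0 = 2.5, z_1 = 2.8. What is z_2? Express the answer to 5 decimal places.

2.52194

p(2.5) = -0.3750000, p(2.8) = 4.7520000
z_2 = 2.8000000 − 4.7520000·(2.8000000 − 2.5000000) / (4.7520000 − (-0.3750000)) = 2.8000000 − (1.4256000)/(5.1270000) = 2.5219427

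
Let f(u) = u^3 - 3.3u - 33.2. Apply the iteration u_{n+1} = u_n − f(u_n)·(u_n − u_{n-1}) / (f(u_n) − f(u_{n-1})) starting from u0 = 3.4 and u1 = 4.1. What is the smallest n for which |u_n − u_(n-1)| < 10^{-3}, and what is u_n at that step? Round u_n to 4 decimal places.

n = 5, u_n = 3.5551

f(3.4) = -5.116000, f(4.1) = 22.191000
u2 = 4.100000 − 22.191000·(0.700000)/(27.307000) = 3.531146;  |Δ| = 0.568854
f(3.531146) = -0.822955
u3 = 3.531146 − (-0.822955)·(-0.568854)/(-23.013955) = 3.551487;  |Δ| = 0.020342
f(3.551487) = -0.124772
u4 = 3.551487 − (-0.124772)·(0.020342)/(0.698183) = 3.555123;  |Δ| = 0.003635
f(3.555123) = 0.000927
u5 = 3.555123 − 0.000927·(0.003635)/(0.125699) = 3.555096;  |Δ| = 0.000027
|u5 − u4| = 0.000027 < 10^{-3}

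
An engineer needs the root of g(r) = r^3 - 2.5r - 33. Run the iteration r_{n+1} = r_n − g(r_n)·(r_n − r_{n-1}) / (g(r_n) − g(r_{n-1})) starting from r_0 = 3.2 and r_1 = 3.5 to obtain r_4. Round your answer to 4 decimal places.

g(3.2) = -8.232000, g(3.5) = 1.125000
r_2 = 3.500000 − 1.125000·(3.500000 − 3.200000) / (1.125000 − (-8.232000)) = 3.500000 − (0.337500)/(9.357000) = 3.463931
g(3.463931) = -0.096758
r_3 = 3.463931 − (-0.096758)·(3.463931 − 3.500000) / (-0.096758 − 1.125000) = 3.463931 − (0.003490)/(-1.221758) = 3.466787
g(3.466787) = -0.000990
r_4 = 3.466787 − (-0.000990)·(3.466787 − 3.463931) / (-0.000990 − (-0.096758)) = 3.466787 − (-0.000003)/(0.095769) = 3.466817

3.4668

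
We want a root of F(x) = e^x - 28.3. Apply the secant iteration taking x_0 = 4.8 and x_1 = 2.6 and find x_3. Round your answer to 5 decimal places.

3.54387

F(4.8) = 93.2104175, F(2.6) = -14.8362620
x_2 = 2.6000000 − (-14.8362620)·(2.6000000 − 4.8000000) / (-14.8362620 − 93.2104175) = 2.6000000 − (32.6397763)/(-108.0466795) = 2.9020896
F(2.9020896) = -10.0878385
x_3 = 2.9020896 − (-10.0878385)·(2.9020896 − 2.6000000) / (-10.0878385 − (-14.8362620)) = 2.9020896 − (-3.0474309)/(4.7484234) = 3.5438670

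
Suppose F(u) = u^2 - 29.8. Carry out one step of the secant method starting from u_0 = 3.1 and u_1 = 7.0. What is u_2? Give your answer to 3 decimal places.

F(3.1) = -20.19000, F(7.0) = 19.20000
u_2 = 7.00000 − 19.20000·(7.00000 − 3.10000) / (19.20000 − (-20.19000)) = 7.00000 − (74.88000)/(39.39000) = 5.09901

5.099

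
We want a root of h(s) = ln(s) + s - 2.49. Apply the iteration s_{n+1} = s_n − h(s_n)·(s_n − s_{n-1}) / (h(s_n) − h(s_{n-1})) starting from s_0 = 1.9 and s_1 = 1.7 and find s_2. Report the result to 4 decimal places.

h(1.9) = 0.051854, h(1.7) = -0.259372
s_2 = 1.700000 − (-0.259372)·(1.700000 − 1.900000) / (-0.259372 − 0.051854) = 1.700000 − (0.051874)/(-0.311226) = 1.866678

1.8667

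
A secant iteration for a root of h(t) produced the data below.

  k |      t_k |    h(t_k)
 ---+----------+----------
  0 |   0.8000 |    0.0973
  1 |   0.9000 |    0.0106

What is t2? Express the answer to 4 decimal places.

t2 = 0.9000 − 0.0106·(0.9000 − 0.8000) / (0.0106 − 0.0973)
   = 0.9000 − (0.001060)/(-0.086700) = 0.912226

0.9122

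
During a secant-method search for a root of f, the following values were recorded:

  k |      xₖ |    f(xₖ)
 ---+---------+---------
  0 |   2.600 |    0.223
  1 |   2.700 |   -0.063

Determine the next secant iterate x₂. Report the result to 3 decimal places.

2.678

x₂ = 2.700 − (-0.063)·(2.700 − 2.600) / (-0.063 − 0.223)
   = 2.700 − (-0.00630)/(-0.28600) = 2.67797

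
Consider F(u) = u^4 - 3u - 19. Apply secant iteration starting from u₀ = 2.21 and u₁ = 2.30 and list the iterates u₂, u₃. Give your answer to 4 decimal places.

2.2514, 2.2528

F(2.21) = -1.775567, F(2.30) = 2.084100
u₂ = 2.300000 − 2.084100·(2.300000 − 2.210000) / (2.084100 − (-1.775567)) = 2.300000 − (0.187569)/(3.859667) = 2.251403
F(2.251403) = -0.061327
u₃ = 2.251403 − (-0.061327)·(2.251403 − 2.300000) / (-0.061327 − 2.084100) = 2.251403 − (0.002980)/(-2.145427) = 2.252792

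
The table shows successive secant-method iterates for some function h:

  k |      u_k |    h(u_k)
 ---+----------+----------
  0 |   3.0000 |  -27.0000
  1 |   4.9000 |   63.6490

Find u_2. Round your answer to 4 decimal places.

u_2 = 4.9000 − 63.6490·(4.9000 − 3.0000) / (63.6490 − (-27.0000))
   = 4.9000 − (120.933100)/(90.649000) = 3.565919

3.5659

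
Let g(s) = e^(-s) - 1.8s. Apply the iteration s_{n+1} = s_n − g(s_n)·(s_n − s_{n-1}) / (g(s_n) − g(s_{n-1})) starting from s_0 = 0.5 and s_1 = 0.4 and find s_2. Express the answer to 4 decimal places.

0.3796

g(0.5) = -0.293469, g(0.4) = -0.049680
s_2 = 0.400000 − (-0.049680)·(0.400000 − 0.500000) / (-0.049680 − (-0.293469)) = 0.400000 − (0.004968)/(0.243789) = 0.379622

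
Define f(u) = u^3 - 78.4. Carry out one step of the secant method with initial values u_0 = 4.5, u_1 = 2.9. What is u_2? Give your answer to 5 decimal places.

4.19492

f(4.5) = 12.7250000, f(2.9) = -54.0110000
u_2 = 2.9000000 − (-54.0110000)·(2.9000000 − 4.5000000) / (-54.0110000 − 12.7250000) = 2.9000000 − (86.4176000)/(-66.7360000) = 4.1949173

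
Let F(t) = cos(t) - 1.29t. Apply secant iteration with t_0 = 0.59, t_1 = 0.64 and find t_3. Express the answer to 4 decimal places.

F(0.59) = 0.069841, F(0.64) = -0.023504
t_2 = 0.640000 − (-0.023504)·(0.640000 − 0.590000) / (-0.023504 − 0.069841) = 0.640000 − (-0.001175)/(-0.093345) = 0.627410
F(0.627410) = 0.000192
t_3 = 0.627410 − 0.000192·(0.627410 − 0.640000) / (0.000192 − (-0.023504)) = 0.627410 − (-0.000002)/(0.023696) = 0.627512

0.6275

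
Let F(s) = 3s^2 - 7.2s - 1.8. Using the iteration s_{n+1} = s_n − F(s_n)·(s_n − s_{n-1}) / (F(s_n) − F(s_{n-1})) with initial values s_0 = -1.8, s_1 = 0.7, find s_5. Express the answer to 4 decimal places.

F(-1.8) = 20.880000, F(0.7) = -5.370000
s_2 = 0.700000 − (-5.370000)·(0.700000 − (-1.800000)) / (-5.370000 − 20.880000) = 0.700000 − (-13.425000)/(-26.250000) = 0.188571
F(0.188571) = -3.051037
s_3 = 0.188571 − (-3.051037)·(0.188571 − 0.700000) / (-3.051037 − (-5.370000)) = 0.188571 − (1.560387)/(2.318963) = -0.484310
F(-0.484310) = 2.390701
s_4 = -0.484310 − 2.390701·(-0.484310 − 0.188571) / (2.390701 − (-3.051037)) = -0.484310 − (-1.608658)/(5.441737) = -0.188695
F(-0.188695) = -0.334577
s_5 = -0.188695 − (-0.334577)·(-0.188695 − (-0.484310)) / (-0.334577 − 2.390701) = -0.188695 − (-0.098906)/(-2.725278) = -0.224987

-0.2250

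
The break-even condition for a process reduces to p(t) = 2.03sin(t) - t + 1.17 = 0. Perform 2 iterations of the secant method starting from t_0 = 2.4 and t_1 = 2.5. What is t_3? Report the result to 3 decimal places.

2.456

p(2.4) = 0.14119, p(2.5) = -0.11510
t_2 = 2.50000 − (-0.11510)·(2.50000 − 2.40000) / (-0.11510 − 0.14119) = 2.50000 − (-0.01151)/(-0.25629) = 2.45509
p(2.45509) = 0.00160
t_3 = 2.45509 − 0.00160·(2.45509 − 2.50000) / (0.00160 − (-0.11510)) = 2.45509 − (-0.00007)/(0.11670) = 2.45570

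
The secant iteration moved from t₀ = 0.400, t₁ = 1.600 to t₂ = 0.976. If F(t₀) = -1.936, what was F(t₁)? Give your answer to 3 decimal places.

2.097

The secant line through (0.400, -1.936) and (1.600, F(t₁)) crosses zero at t₂ = 0.976.
So (0.400, -1.936), (1.600, F(t₁)), (0.976, 0) are collinear:
F(t₁) = -1.936 · (1.600 − 0.976) / (0.400 − 0.976) = -1.936 · (0.62400)/(-0.57600) = 2.09733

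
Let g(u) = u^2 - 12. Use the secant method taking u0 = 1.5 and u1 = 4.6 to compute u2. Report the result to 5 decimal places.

g(1.5) = -9.7500000, g(4.6) = 9.1600000
u2 = 4.6000000 − 9.1600000·(4.6000000 − 1.5000000) / (9.1600000 − (-9.7500000)) = 4.6000000 − (28.3960000)/(18.9100000) = 3.0983607

3.09836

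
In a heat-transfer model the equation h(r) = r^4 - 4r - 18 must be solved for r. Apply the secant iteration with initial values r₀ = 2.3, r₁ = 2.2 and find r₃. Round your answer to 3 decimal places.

2.282

h(2.3) = 0.78410, h(2.2) = -3.37440
r₂ = 2.20000 − (-3.37440)·(2.20000 − 2.30000) / (-3.37440 − 0.78410) = 2.20000 − (0.33744)/(-4.15850) = 2.28114
h(2.28114) = -0.04691
r₃ = 2.28114 − (-0.04691)·(2.28114 − 2.20000) / (-0.04691 − (-3.37440)) = 2.28114 − (-0.00381)/(3.32749) = 2.28229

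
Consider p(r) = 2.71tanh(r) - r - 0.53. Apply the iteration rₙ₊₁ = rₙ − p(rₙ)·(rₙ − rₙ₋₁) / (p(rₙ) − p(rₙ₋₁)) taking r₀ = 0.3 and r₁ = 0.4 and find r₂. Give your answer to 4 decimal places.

p(0.3) = -0.040543, p(0.4) = 0.099662
r₂ = 0.400000 − 0.099662·(0.400000 − 0.300000) / (0.099662 − (-0.040543)) = 0.400000 − (0.009966)/(0.140205) = 0.328917

0.3289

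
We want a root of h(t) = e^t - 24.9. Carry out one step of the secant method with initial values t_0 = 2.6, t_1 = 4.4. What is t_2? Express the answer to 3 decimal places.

h(2.6) = -11.43626, h(4.4) = 56.55087
t_2 = 4.40000 − 56.55087·(4.40000 − 2.60000) / (56.55087 − (-11.43626)) = 4.40000 − (101.79156)/(67.98713) = 2.90278

2.903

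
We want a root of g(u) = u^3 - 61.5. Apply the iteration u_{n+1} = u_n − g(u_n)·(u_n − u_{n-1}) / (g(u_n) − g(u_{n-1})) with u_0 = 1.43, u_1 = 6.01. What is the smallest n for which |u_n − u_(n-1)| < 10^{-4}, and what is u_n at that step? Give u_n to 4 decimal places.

n = 8, u_n = 3.9472

g(1.43) = -58.575793, g(6.01) = 155.581801
u_2 = 6.010000 − 155.581801·(4.580000)/(214.157594) = 2.682709;  |Δ| = 3.327291
g(2.682709) = -42.192739
u_3 = 2.682709 − (-42.192739)·(-3.327291)/(-197.774540) = 3.392545;  |Δ| = 0.709836
g(3.392545) = -22.453969
u_4 = 3.392545 − (-22.453969)·(0.709836)/(19.738770) = 4.200024;  |Δ| = 0.807479
g(4.200024) = 12.589269
u_5 = 4.200024 − 12.589269·(0.807479)/(35.043238) = 3.909938;  |Δ| = 0.290086
g(3.909938) = -1.726394
u_6 = 3.909938 − (-1.726394)·(-0.290086)/(-14.315663) = 3.944920;  |Δ| = 0.034983
g(3.944920) = -0.107581
u_7 = 3.944920 − (-0.107581)·(0.034983)/(1.618813) = 3.947245;  |Δ| = 0.002325
g(3.947245) = 0.001024
u_8 = 3.947245 − 0.001024·(0.002325)/(0.108605) = 3.947223;  |Δ| = 0.000022
|u_8 − u_7| = 0.000022 < 10^{-4}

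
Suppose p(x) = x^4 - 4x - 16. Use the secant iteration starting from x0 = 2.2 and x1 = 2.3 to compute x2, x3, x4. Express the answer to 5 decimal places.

2.23305, 2.23462, 2.23470

p(2.2) = -1.3744000, p(2.3) = 2.7841000
x2 = 2.3000000 − 2.7841000·(2.3000000 − 2.2000000) / (2.7841000 − (-1.3744000)) = 2.3000000 − (0.2784100)/(4.1585000) = 2.2330504
p(2.2330504) = -0.0668797
x3 = 2.2330504 − (-0.0668797)·(2.2330504 − 2.3000000) / (-0.0668797 − 2.7841000) = 2.2330504 − (0.0044776)/(-2.8509797) = 2.2346209
p(2.2346209) = -0.0031354
x4 = 2.2346209 − (-0.0031354)·(2.2346209 − 2.2330504) / (-0.0031354 − (-0.0668797)) = 2.2346209 − (-0.0000049)/(0.0637443) = 2.2346982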